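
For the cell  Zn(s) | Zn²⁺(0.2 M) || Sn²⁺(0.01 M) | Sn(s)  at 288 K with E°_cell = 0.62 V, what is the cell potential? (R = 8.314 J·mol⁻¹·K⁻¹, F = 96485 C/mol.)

Balancing electrons gives n = 2; the reaction quotient is Q = [Zn²⁺]/[Sn²⁺] = 20.0.
E = E° − (RT/nF) ln Q = 0.62 − (8.314×288)/(2×96485) × (2.996) = 0.620 − 0.037 = 0.583 V.

0.583 V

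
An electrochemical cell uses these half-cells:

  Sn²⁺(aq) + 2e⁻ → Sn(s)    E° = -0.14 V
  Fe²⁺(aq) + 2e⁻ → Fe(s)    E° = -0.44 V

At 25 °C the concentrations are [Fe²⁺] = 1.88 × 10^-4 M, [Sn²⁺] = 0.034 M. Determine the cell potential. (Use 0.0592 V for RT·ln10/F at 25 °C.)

0.367 V

The Sn²⁺/Sn couple has the higher reduction potential and acts as the cathode, so E°_cell = -0.14 − (-0.44) = 0.30 V.
Balancing electrons gives n = 2; the reaction quotient is Q = [Fe²⁺]/[Sn²⁺] = 0.00553.
At 25 °C, E = E° − (0.0592/n) log Q = 0.30 − (0.0592/2)(-2.257) = 0.300 + 0.067 = 0.367 V.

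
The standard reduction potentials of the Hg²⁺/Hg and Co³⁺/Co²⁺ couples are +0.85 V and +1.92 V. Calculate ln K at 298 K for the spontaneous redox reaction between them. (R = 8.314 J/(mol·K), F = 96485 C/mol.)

ln K = 83.3

E°_cell = +1.92 − (+0.85) = 1.07 V, with n = 2 electrons transferred.
At equilibrium E = 0, so the Nernst equation gives ln K = nFE°/RT = (2)(96485)(1.07)/((8.314)(298)) = 83.34.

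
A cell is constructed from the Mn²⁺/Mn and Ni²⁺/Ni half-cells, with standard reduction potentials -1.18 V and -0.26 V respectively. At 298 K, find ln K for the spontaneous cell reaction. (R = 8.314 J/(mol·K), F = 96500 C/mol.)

ln K = 71.7

E°_cell = -0.26 − (-1.18) = 0.92 V, with n = 2 electrons transferred.
At equilibrium E = 0, so the Nernst equation gives ln K = nFE°/RT = (2)(96500)(0.92)/((8.314)(298)) = 71.67.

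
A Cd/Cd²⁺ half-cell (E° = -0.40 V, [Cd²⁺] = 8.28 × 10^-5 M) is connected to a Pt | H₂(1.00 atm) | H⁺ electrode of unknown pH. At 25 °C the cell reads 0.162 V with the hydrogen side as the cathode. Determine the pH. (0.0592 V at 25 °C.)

E°_cell = 0.40 V and n = 2.
log Q = n(E° − E)/0.0592 = 2×(0.40 − 0.162)/0.0592 = 8.041.
With Q = [Cd²⁺]·P(H₂) / [H⁺]^2, solving for [H⁺] gives log[H⁺] = -6.061, so pH = 6.06.

pH = 6.06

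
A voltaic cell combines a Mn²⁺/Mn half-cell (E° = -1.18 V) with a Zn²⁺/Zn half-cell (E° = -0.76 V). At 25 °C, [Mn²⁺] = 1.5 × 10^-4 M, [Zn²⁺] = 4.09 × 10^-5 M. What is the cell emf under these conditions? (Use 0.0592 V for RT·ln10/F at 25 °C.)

0.403 V

The Zn²⁺/Zn couple has the higher reduction potential and acts as the cathode, so E°_cell = -0.76 − (-1.18) = 0.42 V.
Balancing electrons gives n = 2; the reaction quotient is Q = [Mn²⁺]/[Zn²⁺] = 3.67.
At 25 °C, E = E° − (0.0592/n) log Q = 0.42 − (0.0592/2)(0.564) = 0.420 − 0.017 = 0.403 V.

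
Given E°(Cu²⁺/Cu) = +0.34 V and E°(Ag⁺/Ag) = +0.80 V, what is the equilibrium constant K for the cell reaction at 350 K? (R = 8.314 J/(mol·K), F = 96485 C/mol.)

E°_cell = +0.80 − (+0.34) = 0.46 V, with n = 2 electrons transferred.
At equilibrium E = 0, so the Nernst equation gives ln K = nFE°/RT = (2)(96485)(0.46)/((8.314)(350)) = 30.50.
K = e^30.50 = 1.8 × 10^13.

1.8 × 10^13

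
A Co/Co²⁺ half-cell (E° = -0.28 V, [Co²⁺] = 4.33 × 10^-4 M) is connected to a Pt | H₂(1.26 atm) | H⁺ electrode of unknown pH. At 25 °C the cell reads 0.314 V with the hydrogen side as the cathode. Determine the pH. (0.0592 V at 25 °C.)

pH = 1.06

E°_cell = 0.28 V and n = 2.
log Q = n(E° − E)/0.0592 = 2×(0.28 − 0.314)/0.0592 = -1.149.
With Q = [Co²⁺]·P(H₂) / [H⁺]^2, solving for [H⁺] gives log[H⁺] = -1.057, so pH = 1.06.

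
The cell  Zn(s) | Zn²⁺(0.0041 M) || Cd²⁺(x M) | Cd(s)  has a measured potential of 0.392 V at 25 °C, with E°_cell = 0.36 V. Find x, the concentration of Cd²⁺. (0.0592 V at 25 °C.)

0.049 M

From the Nernst equation, log Q = n(E° − E)/0.0592 = 2(0.36 − 0.392)/0.0592 = -1.081, so Q = 0.0830.
With Q = [Zn²⁺]/[Cd²⁺] and the known concentrations, [Cd²⁺] in the denominator gives [Cd²⁺] = 0.049 M.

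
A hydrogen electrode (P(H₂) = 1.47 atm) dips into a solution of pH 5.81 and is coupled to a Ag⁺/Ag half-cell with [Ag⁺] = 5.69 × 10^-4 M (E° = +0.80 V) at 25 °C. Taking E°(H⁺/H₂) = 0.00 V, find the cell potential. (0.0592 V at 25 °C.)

The Ag⁺/Ag couple is the cathode, so E°_cell = 0.80 V; n = 2.
[H⁺] = 10^(−5.81) = 1.5 × 10^-6 M, and Q = [H⁺]^2 / ([Ag⁺]^2·P(H₂)) = 5.04 × 10^-6.
E = E° − (0.0592/2) log Q = 0.80 − (0.0592/2)(-5.298) = 0.957 V.

0.96 V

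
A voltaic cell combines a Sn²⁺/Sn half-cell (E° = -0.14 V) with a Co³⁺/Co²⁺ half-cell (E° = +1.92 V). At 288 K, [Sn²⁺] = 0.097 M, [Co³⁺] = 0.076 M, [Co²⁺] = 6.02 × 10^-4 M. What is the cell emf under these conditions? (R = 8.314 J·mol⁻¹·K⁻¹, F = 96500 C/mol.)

2.21 V

The Co³⁺/Co²⁺ couple has the higher reduction potential and acts as the cathode, so E°_cell = +1.92 − (-0.14) = 2.06 V.
Balancing electrons gives n = 2; the reaction quotient is Q = [Sn²⁺]·[Co²⁺]^2/[Co³⁺]^2 = 6.09 × 10^-6.
E = E° − (RT/nF) ln Q = 2.06 − (8.314×288)/(2×96500) × (-12.010) = 2.060 + 0.149 = 2.209 V.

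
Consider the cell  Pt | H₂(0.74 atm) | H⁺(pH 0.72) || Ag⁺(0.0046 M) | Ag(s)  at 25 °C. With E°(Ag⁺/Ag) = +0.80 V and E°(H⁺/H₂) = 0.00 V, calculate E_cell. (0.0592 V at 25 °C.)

0.70 V

The Ag⁺/Ag couple is the cathode, so E°_cell = 0.80 V; n = 2.
[H⁺] = 10^(−0.72) = 0.19 M, and Q = [H⁺]^2 / ([Ag⁺]^2·P(H₂)) = 2320.
E = E° − (0.0592/2) log Q = 0.80 − (0.0592/2)(3.365) = 0.700 V.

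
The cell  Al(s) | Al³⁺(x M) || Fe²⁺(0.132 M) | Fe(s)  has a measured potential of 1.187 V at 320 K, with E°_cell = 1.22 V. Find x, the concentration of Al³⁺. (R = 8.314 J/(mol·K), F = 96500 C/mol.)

From the Nernst equation, ln Q = nF(E° − E)/RT = 6×96500×(1.22 − 1.187)/(8.314×320) = 7.182, so Q = 1320.
With Q = [Al³⁺]^2/[Fe²⁺]^3 and the known concentrations, [Al³⁺]^2 in the numerator gives [Al³⁺] = 1.7 M.

1.7 M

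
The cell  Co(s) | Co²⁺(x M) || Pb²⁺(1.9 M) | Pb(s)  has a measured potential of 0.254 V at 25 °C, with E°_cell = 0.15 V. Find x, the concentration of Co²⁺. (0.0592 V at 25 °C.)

From the Nernst equation, log Q = n(E° − E)/0.0592 = 2(0.15 − 0.254)/0.0592 = -3.514, so Q = 3.07 × 10^-4.
With Q = [Co²⁺]/[Pb²⁺] and the known concentrations, [Co²⁺] in the numerator gives [Co²⁺] = 5.8 × 10^-4 M.

5.8 × 10^-4 M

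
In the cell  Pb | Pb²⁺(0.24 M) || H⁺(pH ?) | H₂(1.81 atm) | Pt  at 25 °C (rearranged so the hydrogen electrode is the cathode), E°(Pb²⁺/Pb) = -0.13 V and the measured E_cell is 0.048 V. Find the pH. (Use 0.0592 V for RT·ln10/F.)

pH = 1.57

E°_cell = 0.13 V and n = 2.
log Q = n(E° − E)/0.0592 = 2×(0.13 − 0.048)/0.0592 = 2.770.
With Q = [Pb²⁺]·P(H₂) / [H⁺]^2, solving for [H⁺] gives log[H⁺] = -1.566, so pH = 1.57.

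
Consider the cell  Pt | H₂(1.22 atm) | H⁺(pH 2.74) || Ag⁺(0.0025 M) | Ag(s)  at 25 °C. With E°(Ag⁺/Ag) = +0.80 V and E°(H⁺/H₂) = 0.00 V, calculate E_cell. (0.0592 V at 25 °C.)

0.81 V

The Ag⁺/Ag couple is the cathode, so E°_cell = 0.80 V; n = 2.
[H⁺] = 10^(−2.74) = 0.0018 M, and Q = [H⁺]^2 / ([Ag⁺]^2·P(H₂)) = 0.434.
E = E° − (0.0592/2) log Q = 0.80 − (0.0592/2)(-0.362) = 0.811 V.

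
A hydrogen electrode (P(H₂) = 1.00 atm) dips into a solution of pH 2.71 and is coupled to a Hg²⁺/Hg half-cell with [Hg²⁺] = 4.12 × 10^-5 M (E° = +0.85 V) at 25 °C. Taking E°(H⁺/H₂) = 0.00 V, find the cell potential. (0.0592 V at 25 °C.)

0.88 V

The Hg²⁺/Hg couple is the cathode, so E°_cell = 0.85 V; n = 2.
[H⁺] = 10^(−2.71) = 0.0019 M, and Q = [H⁺]^2 / ([Hg²⁺]·P(H₂)) = 0.0923.
E = E° − (0.0592/2) log Q = 0.85 − (0.0592/2)(-1.035) = 0.881 V.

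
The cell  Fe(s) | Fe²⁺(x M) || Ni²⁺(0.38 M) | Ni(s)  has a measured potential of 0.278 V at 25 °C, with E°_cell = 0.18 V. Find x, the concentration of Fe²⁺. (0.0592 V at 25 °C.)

From the Nernst equation, log Q = n(E° − E)/0.0592 = 2(0.18 − 0.278)/0.0592 = -3.311, so Q = 4.89 × 10^-4.
With Q = [Fe²⁺]/[Ni²⁺] and the known concentrations, [Fe²⁺] in the numerator gives [Fe²⁺] = 1.9 × 10^-4 M.

1.9 × 10^-4 M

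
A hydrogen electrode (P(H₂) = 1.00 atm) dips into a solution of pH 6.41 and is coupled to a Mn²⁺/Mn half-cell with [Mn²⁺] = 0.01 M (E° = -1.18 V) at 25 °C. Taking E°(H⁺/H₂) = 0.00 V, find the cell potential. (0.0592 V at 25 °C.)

0.86 V

The hydrogen couple is the cathode, so E°_cell = 1.18 V; n = 2.
[H⁺] = 10^(−6.41) = 3.9 × 10^-7 M, and Q = [Mn²⁺]·P(H₂) / [H⁺]^2 = 6.61 × 10^10.
E = E° − (0.0592/2) log Q = 1.18 − (0.0592/2)(10.820) = 0.860 V.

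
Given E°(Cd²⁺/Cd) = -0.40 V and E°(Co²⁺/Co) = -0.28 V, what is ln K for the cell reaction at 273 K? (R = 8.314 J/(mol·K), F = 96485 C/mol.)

E°_cell = -0.28 − (-0.40) = 0.12 V, with n = 2 electrons transferred.
At equilibrium E = 0, so the Nernst equation gives ln K = nFE°/RT = (2)(96485)(0.12)/((8.314)(273)) = 10.20.

ln K = 10.2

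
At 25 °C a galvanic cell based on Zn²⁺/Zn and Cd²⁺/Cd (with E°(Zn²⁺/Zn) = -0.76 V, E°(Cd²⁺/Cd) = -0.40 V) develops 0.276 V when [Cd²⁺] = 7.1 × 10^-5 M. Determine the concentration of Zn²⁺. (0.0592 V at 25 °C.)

0.049 M

From the Nernst equation, log Q = n(E° − E)/0.0592 = 2(0.36 − 0.276)/0.0592 = 2.838, so Q = 688.
With Q = [Zn²⁺]/[Cd²⁺] and the known concentrations, [Zn²⁺] in the numerator gives [Zn²⁺] = 0.049 M.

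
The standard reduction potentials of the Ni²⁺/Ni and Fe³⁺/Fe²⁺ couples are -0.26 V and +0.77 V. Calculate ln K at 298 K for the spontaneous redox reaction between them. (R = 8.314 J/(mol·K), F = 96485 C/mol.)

E°_cell = +0.77 − (-0.26) = 1.03 V, with n = 2 electrons transferred.
At equilibrium E = 0, so the Nernst equation gives ln K = nFE°/RT = (2)(96485)(1.03)/((8.314)(298)) = 80.22.

ln K = 80.2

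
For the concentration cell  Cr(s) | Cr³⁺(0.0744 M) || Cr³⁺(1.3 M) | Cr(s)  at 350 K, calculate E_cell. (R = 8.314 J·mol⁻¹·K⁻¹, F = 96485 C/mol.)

0.029 V

Both half-cells are Cr³⁺/Cr, so E°_cell = 0. The concentrated side is the cathode; the cell reaction moves Cr³⁺ from high to low concentration with n = 3.
Q = [Cr³⁺]_dilute/[Cr³⁺]_conc = 0.0744/1.3 = 0.0572.
E = 0 − (RT/nF) ln Q = −((8.314×350)/(3×96485))(-2.861) = 0.0288 V.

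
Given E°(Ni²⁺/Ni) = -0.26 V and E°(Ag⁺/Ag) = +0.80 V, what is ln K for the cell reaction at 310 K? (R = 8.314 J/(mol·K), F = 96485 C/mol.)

E°_cell = +0.80 − (-0.26) = 1.06 V, with n = 2 electrons transferred.
At equilibrium E = 0, so the Nernst equation gives ln K = nFE°/RT = (2)(96485)(1.06)/((8.314)(310)) = 79.36.

ln K = 79.4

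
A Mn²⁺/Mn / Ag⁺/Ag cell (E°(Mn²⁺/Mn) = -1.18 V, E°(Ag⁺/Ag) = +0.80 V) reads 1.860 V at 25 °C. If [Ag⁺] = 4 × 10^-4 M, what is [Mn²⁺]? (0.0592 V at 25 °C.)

0.0018 M

From the Nernst equation, log Q = n(E° − E)/0.0592 = 2(1.98 − 1.860)/0.0592 = 4.054, so Q = 1.13 × 10^4.
With Q = [Mn²⁺]/[Ag⁺]^2 and the known concentrations, [Mn²⁺] in the numerator gives [Mn²⁺] = 0.0018 M.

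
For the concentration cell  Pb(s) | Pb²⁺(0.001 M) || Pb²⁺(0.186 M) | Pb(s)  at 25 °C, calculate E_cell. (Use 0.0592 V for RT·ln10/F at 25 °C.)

0.067 V

Both half-cells are Pb²⁺/Pb, so E°_cell = 0. The concentrated side is the cathode; the cell reaction moves Pb²⁺ from high to low concentration with n = 2.
Q = [Pb²⁺]_dilute/[Pb²⁺]_conc = 0.001/0.186 = 0.00538.
E = 0 − (0.0592/2) log Q = −(0.0592/2)(-2.270) = 0.0672 V.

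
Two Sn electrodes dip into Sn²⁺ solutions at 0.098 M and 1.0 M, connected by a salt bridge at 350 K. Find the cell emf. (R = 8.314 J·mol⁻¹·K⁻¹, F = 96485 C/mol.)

Both half-cells are Sn²⁺/Sn, so E°_cell = 0. The concentrated side is the cathode; the cell reaction moves Sn²⁺ from high to low concentration with n = 2.
Q = [Sn²⁺]_dilute/[Sn²⁺]_conc = 0.098/1.0 = 0.0980.
E = 0 − (RT/nF) ln Q = −((8.314×350)/(2×96485))(-2.323) = 0.0350 V.

0.035 V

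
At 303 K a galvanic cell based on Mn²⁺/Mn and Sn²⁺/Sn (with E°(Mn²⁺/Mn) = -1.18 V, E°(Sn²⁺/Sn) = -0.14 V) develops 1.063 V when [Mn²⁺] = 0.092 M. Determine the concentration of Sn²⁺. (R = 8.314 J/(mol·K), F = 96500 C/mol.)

0.54 M

From the Nernst equation, ln Q = nF(E° − E)/RT = 2×96500×(1.04 − 1.063)/(8.314×303) = -1.762, so Q = 0.172.
With Q = [Mn²⁺]/[Sn²⁺] and the known concentrations, [Sn²⁺] in the denominator gives [Sn²⁺] = 0.54 M.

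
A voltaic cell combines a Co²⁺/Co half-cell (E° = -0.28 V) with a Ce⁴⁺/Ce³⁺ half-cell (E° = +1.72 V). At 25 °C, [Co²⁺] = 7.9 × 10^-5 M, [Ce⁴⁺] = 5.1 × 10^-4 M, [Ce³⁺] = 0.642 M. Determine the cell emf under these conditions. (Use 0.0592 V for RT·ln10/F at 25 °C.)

1.94 V

The Ce⁴⁺/Ce³⁺ couple has the higher reduction potential and acts as the cathode, so E°_cell = +1.72 − (-0.28) = 2.00 V.
Balancing electrons gives n = 2; the reaction quotient is Q = [Co²⁺]·[Ce³⁺]^2/[Ce⁴⁺]^2 = 125.
At 25 °C, E = E° − (0.0592/n) log Q = 2.00 − (0.0592/2)(2.098) = 2.000 − 0.062 = 1.938 V.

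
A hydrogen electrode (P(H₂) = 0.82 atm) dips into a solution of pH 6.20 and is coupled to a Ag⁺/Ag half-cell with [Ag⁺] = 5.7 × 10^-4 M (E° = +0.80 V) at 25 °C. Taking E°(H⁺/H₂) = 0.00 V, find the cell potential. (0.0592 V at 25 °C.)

The Ag⁺/Ag couple is the cathode, so E°_cell = 0.80 V; n = 2.
[H⁺] = 10^(−6.20) = 6.3 × 10^-7 M, and Q = [H⁺]^2 / ([Ag⁺]^2·P(H₂)) = 1.49 × 10^-6.
E = E° − (0.0592/2) log Q = 0.80 − (0.0592/2)(-5.826) = 0.972 V.

0.97 V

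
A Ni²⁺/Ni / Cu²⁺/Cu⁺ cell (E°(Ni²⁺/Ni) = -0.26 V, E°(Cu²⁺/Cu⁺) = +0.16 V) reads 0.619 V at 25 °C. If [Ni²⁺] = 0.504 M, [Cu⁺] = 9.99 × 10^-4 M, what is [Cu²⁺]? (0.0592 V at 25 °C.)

From the Nernst equation, log Q = n(E° − E)/0.0592 = 2(0.42 − 0.619)/0.0592 = -6.723, so Q = 1.89 × 10^-7.
With Q = [Ni²⁺]·[Cu⁺]^2/[Cu²⁺]^2 and the known concentrations, [Cu²⁺]^2 in the denominator gives [Cu²⁺] = 1.6 M.

1.6 M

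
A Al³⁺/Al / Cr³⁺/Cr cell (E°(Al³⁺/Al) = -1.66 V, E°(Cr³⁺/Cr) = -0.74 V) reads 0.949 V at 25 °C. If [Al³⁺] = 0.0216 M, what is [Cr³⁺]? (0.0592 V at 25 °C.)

From the Nernst equation, log Q = n(E° − E)/0.0592 = 3(0.92 − 0.949)/0.0592 = -1.470, so Q = 0.0339.
With Q = [Al³⁺]/[Cr³⁺] and the known concentrations, [Cr³⁺] in the denominator gives [Cr³⁺] = 0.64 M.

0.64 M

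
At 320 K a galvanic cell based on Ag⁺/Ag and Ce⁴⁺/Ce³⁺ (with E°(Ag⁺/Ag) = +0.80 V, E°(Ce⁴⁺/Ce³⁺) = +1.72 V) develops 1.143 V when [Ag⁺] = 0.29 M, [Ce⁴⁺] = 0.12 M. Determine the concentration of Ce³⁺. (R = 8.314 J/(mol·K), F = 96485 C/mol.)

1.3 × 10^-4 M

From the Nernst equation, ln Q = nF(E° − E)/RT = 1×96485×(0.92 − 1.143)/(8.314×320) = -8.087, so Q = 3.07 × 10^-4.
With Q = [Ag⁺]·[Ce³⁺]/[Ce⁴⁺] and the known concentrations, [Ce³⁺] in the numerator gives [Ce³⁺] = 1.3 × 10^-4 M.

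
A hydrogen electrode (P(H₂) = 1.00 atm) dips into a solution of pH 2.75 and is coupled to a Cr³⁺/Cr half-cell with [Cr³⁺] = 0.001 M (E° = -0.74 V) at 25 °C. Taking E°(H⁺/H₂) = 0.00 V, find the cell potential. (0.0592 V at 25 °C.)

0.64 V

The hydrogen couple is the cathode, so E°_cell = 0.74 V; n = 6.
[H⁺] = 10^(−2.75) = 0.0018 M, and Q = [Cr³⁺]^2·P(H₂)^3 / [H⁺]^6 = 3.16 × 10^10.
E = E° − (0.0592/6) log Q = 0.74 − (0.0592/6)(10.500) = 0.636 V.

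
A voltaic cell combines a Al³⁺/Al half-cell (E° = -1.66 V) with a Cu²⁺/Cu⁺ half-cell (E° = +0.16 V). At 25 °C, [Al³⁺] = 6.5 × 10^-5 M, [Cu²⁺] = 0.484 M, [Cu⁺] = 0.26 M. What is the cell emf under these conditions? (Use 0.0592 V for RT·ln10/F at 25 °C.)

1.92 V

The Cu²⁺/Cu⁺ couple has the higher reduction potential and acts as the cathode, so E°_cell = +0.16 − (-1.66) = 1.82 V.
Balancing electrons gives n = 3; the reaction quotient is Q = [Al³⁺]·[Cu⁺]^3/[Cu²⁺]^3 = 1.01 × 10^-5.
At 25 °C, E = E° − (0.0592/n) log Q = 1.82 − (0.0592/3)(-4.997) = 1.820 + 0.099 = 1.919 V.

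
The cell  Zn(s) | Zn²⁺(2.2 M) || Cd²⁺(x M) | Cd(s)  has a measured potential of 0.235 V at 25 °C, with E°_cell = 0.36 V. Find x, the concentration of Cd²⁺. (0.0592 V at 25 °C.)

From the Nernst equation, log Q = n(E° − E)/0.0592 = 2(0.36 − 0.235)/0.0592 = 4.223, so Q = 1.67 × 10^4.
With Q = [Zn²⁺]/[Cd²⁺] and the known concentrations, [Cd²⁺] in the denominator gives [Cd²⁺] = 1.3 × 10^-4 M.

1.3 × 10^-4 M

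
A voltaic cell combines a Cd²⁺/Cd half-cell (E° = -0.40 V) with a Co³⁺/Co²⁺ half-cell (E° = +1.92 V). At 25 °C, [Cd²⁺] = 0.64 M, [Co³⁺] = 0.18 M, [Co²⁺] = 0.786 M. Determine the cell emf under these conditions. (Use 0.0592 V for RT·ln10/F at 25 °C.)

2.29 V

The Co³⁺/Co²⁺ couple has the higher reduction potential and acts as the cathode, so E°_cell = +1.92 − (-0.40) = 2.32 V.
Balancing electrons gives n = 2; the reaction quotient is Q = [Cd²⁺]·[Co²⁺]^2/[Co³⁺]^2 = 12.2.
At 25 °C, E = E° − (0.0592/n) log Q = 2.32 − (0.0592/2)(1.086) = 2.320 − 0.032 = 2.288 V.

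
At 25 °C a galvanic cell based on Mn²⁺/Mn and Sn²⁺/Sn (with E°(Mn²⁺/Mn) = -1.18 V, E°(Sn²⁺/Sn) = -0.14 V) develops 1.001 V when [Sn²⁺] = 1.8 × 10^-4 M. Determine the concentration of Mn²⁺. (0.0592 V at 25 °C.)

0.0037 M

From the Nernst equation, log Q = n(E° − E)/0.0592 = 2(1.04 − 1.001)/0.0592 = 1.318, so Q = 20.8.
With Q = [Mn²⁺]/[Sn²⁺] and the known concentrations, [Mn²⁺] in the numerator gives [Mn²⁺] = 0.0037 M.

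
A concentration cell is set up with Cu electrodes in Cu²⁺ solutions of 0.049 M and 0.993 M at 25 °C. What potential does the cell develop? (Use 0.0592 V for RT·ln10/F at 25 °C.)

Both half-cells are Cu²⁺/Cu, so E°_cell = 0. The concentrated side is the cathode; the cell reaction moves Cu²⁺ from high to low concentration with n = 2.
Q = [Cu²⁺]_dilute/[Cu²⁺]_conc = 0.049/0.993 = 0.0493.
E = 0 − (0.0592/2) log Q = −(0.0592/2)(-1.307) = 0.0387 V.

0.039 V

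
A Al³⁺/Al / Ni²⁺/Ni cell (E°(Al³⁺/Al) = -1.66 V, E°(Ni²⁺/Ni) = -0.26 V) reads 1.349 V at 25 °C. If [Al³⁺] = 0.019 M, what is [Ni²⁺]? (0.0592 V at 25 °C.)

0.0013 M

From the Nernst equation, log Q = n(E° − E)/0.0592 = 6(1.40 − 1.349)/0.0592 = 5.169, so Q = 1.48 × 10^5.
With Q = [Al³⁺]^2/[Ni²⁺]^3 and the known concentrations, [Ni²⁺]^3 in the denominator gives [Ni²⁺] = 0.0013 M.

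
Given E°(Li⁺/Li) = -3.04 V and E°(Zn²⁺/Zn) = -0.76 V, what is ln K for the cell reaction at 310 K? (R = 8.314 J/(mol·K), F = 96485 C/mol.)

ln K = 170.7

E°_cell = -0.76 − (-3.04) = 2.28 V, with n = 2 electrons transferred.
At equilibrium E = 0, so the Nernst equation gives ln K = nFE°/RT = (2)(96485)(2.28)/((8.314)(310)) = 170.71.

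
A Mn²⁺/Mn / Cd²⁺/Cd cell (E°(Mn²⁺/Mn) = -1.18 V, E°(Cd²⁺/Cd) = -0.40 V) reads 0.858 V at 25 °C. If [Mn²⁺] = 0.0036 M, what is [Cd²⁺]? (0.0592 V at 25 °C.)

From the Nernst equation, log Q = n(E° − E)/0.0592 = 2(0.78 − 0.858)/0.0592 = -2.635, so Q = 0.00232.
With Q = [Mn²⁺]/[Cd²⁺] and the known concentrations, [Cd²⁺] in the denominator gives [Cd²⁺] = 1.6 M.

1.6 M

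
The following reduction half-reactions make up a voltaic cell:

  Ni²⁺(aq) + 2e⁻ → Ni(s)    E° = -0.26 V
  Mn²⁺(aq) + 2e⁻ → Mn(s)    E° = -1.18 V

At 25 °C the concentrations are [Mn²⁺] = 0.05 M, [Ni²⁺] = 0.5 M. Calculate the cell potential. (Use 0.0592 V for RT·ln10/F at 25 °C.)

The Ni²⁺/Ni couple has the higher reduction potential and acts as the cathode, so E°_cell = -0.26 − (-1.18) = 0.92 V.
Balancing electrons gives n = 2; the reaction quotient is Q = [Mn²⁺]/[Ni²⁺] = 0.100.
At 25 °C, E = E° − (0.0592/n) log Q = 0.92 − (0.0592/2)(-1.000) = 0.920 + 0.030 = 0.950 V.

0.950 V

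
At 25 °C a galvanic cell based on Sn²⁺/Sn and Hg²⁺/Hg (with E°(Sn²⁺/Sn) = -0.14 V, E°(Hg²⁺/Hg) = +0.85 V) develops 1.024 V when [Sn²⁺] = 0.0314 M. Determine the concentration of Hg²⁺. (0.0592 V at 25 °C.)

From the Nernst equation, log Q = n(E° − E)/0.0592 = 2(0.99 − 1.024)/0.0592 = -1.149, so Q = 0.0710.
With Q = [Sn²⁺]/[Hg²⁺] and the known concentrations, [Hg²⁺] in the denominator gives [Hg²⁺] = 0.44 M.

0.44 M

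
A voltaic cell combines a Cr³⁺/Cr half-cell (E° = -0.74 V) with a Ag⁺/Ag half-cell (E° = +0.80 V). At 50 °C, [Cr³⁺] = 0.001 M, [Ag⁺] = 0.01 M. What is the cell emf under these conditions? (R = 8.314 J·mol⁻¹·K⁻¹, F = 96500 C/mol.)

The Ag⁺/Ag couple has the higher reduction potential and acts as the cathode, so E°_cell = +0.80 − (-0.74) = 1.54 V.
Balancing electrons gives n = 3; the reaction quotient is Q = [Cr³⁺]/[Ag⁺]^3 = 1000.
E = E° − (RT/nF) ln Q = 1.54 − (8.314×323)/(3×96500) × (6.908) = 1.540 − 0.064 = 1.476 V.

1.48 V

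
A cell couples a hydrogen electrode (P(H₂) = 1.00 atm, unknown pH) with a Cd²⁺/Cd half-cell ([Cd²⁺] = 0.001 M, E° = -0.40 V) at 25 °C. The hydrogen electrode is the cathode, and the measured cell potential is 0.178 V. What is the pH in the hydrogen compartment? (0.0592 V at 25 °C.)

pH = 5.25

E°_cell = 0.40 V and n = 2.
log Q = n(E° − E)/0.0592 = 2×(0.40 − 0.178)/0.0592 = 7.500.
With Q = [Cd²⁺]·P(H₂) / [H⁺]^2, solving for [H⁺] gives log[H⁺] = -5.250, so pH = 5.25.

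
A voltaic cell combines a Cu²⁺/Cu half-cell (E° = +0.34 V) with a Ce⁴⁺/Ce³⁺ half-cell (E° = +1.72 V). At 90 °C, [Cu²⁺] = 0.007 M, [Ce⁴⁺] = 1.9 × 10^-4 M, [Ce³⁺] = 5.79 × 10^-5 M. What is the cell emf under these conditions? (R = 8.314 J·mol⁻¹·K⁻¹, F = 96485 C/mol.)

1.49 V

The Ce⁴⁺/Ce³⁺ couple has the higher reduction potential and acts as the cathode, so E°_cell = +1.72 − (+0.34) = 1.38 V.
Balancing electrons gives n = 2; the reaction quotient is Q = [Cu²⁺]·[Ce³⁺]^2/[Ce⁴⁺]^2 = 6.5 × 10^-4.
E = E° − (RT/nF) ln Q = 1.38 − (8.314×363)/(2×96485) × (-7.338) = 1.380 + 0.115 = 1.495 V.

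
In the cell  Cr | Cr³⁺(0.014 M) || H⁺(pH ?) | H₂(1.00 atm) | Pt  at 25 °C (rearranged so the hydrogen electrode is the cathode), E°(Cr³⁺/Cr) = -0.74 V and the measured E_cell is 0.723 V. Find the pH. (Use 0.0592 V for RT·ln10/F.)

E°_cell = 0.74 V and n = 6.
log Q = n(E° − E)/0.0592 = 6×(0.74 − 0.723)/0.0592 = 1.723.
With Q = [Cr³⁺]^2·P(H₂)^3 / [H⁺]^6, solving for [H⁺] gives log[H⁺] = -0.905, so pH = 0.91.

pH = 0.91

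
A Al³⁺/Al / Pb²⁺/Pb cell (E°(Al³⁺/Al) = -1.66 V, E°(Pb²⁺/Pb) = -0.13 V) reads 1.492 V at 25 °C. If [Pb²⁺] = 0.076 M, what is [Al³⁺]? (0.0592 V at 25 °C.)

1.8 M

From the Nernst equation, log Q = n(E° − E)/0.0592 = 6(1.53 − 1.492)/0.0592 = 3.851, so Q = 7100.
With Q = [Al³⁺]^2/[Pb²⁺]^3 and the known concentrations, [Al³⁺]^2 in the numerator gives [Al³⁺] = 1.8 M.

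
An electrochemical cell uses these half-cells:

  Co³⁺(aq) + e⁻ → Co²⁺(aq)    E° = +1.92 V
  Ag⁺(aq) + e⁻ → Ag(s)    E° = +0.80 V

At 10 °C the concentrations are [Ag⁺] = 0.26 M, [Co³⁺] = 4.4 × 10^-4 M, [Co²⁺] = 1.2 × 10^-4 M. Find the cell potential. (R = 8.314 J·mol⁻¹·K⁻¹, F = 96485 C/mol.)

1.18 V

The Co³⁺/Co²⁺ couple has the higher reduction potential and acts as the cathode, so E°_cell = +1.92 − (+0.80) = 1.12 V.
Balancing electrons gives n = 1; the reaction quotient is Q = [Ag⁺]·[Co²⁺]/[Co³⁺] = 0.0709.
E = E° − (RT/nF) ln Q = 1.12 − (8.314×283)/(1×96485) × (-2.646) = 1.120 + 0.065 = 1.185 V.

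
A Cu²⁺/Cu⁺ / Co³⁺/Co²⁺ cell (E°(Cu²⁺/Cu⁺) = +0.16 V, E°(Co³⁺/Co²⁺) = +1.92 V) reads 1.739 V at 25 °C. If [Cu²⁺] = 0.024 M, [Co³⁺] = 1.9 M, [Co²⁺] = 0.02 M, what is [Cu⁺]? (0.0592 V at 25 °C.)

From the Nernst equation, log Q = n(E° − E)/0.0592 = 1(1.76 − 1.739)/0.0592 = 0.355, so Q = 2.26.
With Q = [Cu²⁺]·[Co²⁺]/([Cu⁺]·[Co³⁺]) and the known concentrations, [Cu⁺] in the denominator gives [Cu⁺] = 1.1 × 10^-4 M.

1.1 × 10^-4 M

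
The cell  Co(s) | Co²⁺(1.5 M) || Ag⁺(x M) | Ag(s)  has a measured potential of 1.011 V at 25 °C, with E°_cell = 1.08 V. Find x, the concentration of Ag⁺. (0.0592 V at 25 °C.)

0.084 M

From the Nernst equation, log Q = n(E° − E)/0.0592 = 2(1.08 − 1.011)/0.0592 = 2.331, so Q = 214.
With Q = [Co²⁺]/[Ag⁺]^2 and the known concentrations, [Ag⁺]^2 in the denominator gives [Ag⁺] = 0.084 M.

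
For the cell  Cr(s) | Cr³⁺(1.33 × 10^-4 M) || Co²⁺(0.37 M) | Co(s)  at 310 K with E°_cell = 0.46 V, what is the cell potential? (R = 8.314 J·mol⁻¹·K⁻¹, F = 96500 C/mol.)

Balancing electrons gives n = 6; the reaction quotient is Q = [Cr³⁺]^2/[Co²⁺]^3 = 3.49 × 10^-7.
E = E° − (RT/nF) ln Q = 0.46 − (8.314×310)/(6×96500) × (-14.868) = 0.460 + 0.066 = 0.526 V.

0.526 V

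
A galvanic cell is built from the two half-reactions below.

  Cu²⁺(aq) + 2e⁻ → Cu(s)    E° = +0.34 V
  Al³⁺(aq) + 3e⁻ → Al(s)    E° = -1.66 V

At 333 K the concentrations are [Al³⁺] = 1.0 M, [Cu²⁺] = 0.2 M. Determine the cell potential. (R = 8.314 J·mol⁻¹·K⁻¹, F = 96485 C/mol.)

The Cu²⁺/Cu couple has the higher reduction potential and acts as the cathode, so E°_cell = +0.34 − (-1.66) = 2.00 V.
Balancing electrons gives n = 6; the reaction quotient is Q = [Al³⁺]^2/[Cu²⁺]^3 = 125.
E = E° − (RT/nF) ln Q = 2.00 − (8.314×333)/(6×96485) × (4.828) = 2.000 − 0.023 = 1.977 V.

1.98 V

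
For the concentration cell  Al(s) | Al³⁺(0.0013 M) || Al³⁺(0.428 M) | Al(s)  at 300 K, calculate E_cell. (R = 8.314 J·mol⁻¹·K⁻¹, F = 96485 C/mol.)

0.050 V

Both half-cells are Al³⁺/Al, so E°_cell = 0. The concentrated side is the cathode; the cell reaction moves Al³⁺ from high to low concentration with n = 3.
Q = [Al³⁺]_dilute/[Al³⁺]_conc = 0.0013/0.428 = 0.00304.
E = 0 − (RT/nF) ln Q = −((8.314×300)/(3×96485))(-5.797) = 0.0500 V.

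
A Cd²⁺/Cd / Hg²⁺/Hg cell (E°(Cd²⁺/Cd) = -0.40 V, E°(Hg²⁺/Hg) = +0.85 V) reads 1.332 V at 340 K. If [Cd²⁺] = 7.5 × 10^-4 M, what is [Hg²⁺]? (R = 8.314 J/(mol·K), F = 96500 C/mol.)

0.2 M

From the Nernst equation, ln Q = nF(E° − E)/RT = 2×96500×(1.25 − 1.332)/(8.314×340) = -5.599, so Q = 0.00370.
With Q = [Cd²⁺]/[Hg²⁺] and the known concentrations, [Hg²⁺] in the denominator gives [Hg²⁺] = 0.2 M.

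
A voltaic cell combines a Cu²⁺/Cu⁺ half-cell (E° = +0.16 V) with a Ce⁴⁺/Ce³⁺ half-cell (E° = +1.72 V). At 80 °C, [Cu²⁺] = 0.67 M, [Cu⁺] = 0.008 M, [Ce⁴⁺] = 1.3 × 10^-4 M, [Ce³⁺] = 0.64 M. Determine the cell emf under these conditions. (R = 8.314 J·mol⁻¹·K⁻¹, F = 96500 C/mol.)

The Ce⁴⁺/Ce³⁺ couple has the higher reduction potential and acts as the cathode, so E°_cell = +1.72 − (+0.16) = 1.56 V.
Balancing electrons gives n = 1; the reaction quotient is Q = [Cu²⁺]·[Ce³⁺]/([Cu⁺]·[Ce⁴⁺]) = 4.12 × 10^5.
E = E° − (RT/nF) ln Q = 1.56 − (8.314×353)/(1×96500) × (12.930) = 1.560 − 0.393 = 1.167 V.

1.17 V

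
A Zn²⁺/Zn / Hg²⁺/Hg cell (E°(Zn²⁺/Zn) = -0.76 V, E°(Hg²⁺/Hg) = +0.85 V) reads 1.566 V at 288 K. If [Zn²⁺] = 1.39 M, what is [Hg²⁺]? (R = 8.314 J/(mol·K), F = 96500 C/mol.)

0.04 M

From the Nernst equation, ln Q = nF(E° − E)/RT = 2×96500×(1.61 − 1.566)/(8.314×288) = 3.547, so Q = 34.7.
With Q = [Zn²⁺]/[Hg²⁺] and the known concentrations, [Hg²⁺] in the denominator gives [Hg²⁺] = 0.04 M.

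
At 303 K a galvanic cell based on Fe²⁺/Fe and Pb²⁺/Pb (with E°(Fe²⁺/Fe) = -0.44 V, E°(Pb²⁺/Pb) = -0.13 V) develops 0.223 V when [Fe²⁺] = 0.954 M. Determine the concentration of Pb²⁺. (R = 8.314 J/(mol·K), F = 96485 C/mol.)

From the Nernst equation, ln Q = nF(E° − E)/RT = 2×96485×(0.31 − 0.223)/(8.314×303) = 6.664, so Q = 784.
With Q = [Fe²⁺]/[Pb²⁺] and the known concentrations, [Pb²⁺] in the denominator gives [Pb²⁺] = 0.0012 M.

0.0012 M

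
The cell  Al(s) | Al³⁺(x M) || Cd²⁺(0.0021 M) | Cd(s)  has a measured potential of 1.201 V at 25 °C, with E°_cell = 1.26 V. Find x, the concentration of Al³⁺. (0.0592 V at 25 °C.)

From the Nernst equation, log Q = n(E° − E)/0.0592 = 6(1.26 − 1.201)/0.0592 = 5.980, so Q = 9.54 × 10^5.
With Q = [Al³⁺]^2/[Cd²⁺]^3 and the known concentrations, [Al³⁺]^2 in the numerator gives [Al³⁺] = 0.094 M.

0.094 M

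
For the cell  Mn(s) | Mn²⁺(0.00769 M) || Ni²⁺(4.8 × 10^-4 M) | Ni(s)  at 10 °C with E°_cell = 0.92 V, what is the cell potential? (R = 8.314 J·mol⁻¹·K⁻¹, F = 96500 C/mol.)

Balancing electrons gives n = 2; the reaction quotient is Q = [Mn²⁺]/[Ni²⁺] = 16.0.
E = E° − (RT/nF) ln Q = 0.92 − (8.314×283)/(2×96500) × (2.774) = 0.920 − 0.034 = 0.886 V.

0.886 V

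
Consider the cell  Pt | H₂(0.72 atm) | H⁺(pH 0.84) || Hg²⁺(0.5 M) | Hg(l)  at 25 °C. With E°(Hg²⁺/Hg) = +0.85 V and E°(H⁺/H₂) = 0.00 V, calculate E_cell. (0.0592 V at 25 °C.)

0.89 V

The Hg²⁺/Hg couple is the cathode, so E°_cell = 0.85 V; n = 2.
[H⁺] = 10^(−0.84) = 0.14 M, and Q = [H⁺]^2 / ([Hg²⁺]·P(H₂)) = 0.0580.
E = E° − (0.0592/2) log Q = 0.85 − (0.0592/2)(-1.236) = 0.887 V.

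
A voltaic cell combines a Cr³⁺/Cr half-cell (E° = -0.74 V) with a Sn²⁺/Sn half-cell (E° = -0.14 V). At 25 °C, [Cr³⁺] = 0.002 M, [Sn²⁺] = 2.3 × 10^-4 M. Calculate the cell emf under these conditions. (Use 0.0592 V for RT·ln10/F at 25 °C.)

The Sn²⁺/Sn couple has the higher reduction potential and acts as the cathode, so E°_cell = -0.14 − (-0.74) = 0.60 V.
Balancing electrons gives n = 6; the reaction quotient is Q = [Cr³⁺]^2/[Sn²⁺]^3 = 3.29 × 10^5.
At 25 °C, E = E° − (0.0592/n) log Q = 0.60 − (0.0592/6)(5.517) = 0.600 − 0.054 = 0.546 V.

0.546 V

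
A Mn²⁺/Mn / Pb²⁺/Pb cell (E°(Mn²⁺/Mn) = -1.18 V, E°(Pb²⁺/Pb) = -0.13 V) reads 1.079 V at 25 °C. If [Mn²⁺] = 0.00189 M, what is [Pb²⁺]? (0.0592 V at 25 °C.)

0.018 M

From the Nernst equation, log Q = n(E° − E)/0.0592 = 2(1.05 − 1.079)/0.0592 = -0.980, so Q = 0.105.
With Q = [Mn²⁺]/[Pb²⁺] and the known concentrations, [Pb²⁺] in the denominator gives [Pb²⁺] = 0.018 M.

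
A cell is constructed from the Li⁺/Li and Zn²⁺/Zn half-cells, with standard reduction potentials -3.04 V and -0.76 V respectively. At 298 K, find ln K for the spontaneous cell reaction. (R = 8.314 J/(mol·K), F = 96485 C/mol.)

E°_cell = -0.76 − (-3.04) = 2.28 V, with n = 2 electrons transferred.
At equilibrium E = 0, so the Nernst equation gives ln K = nFE°/RT = (2)(96485)(2.28)/((8.314)(298)) = 177.58.

ln K = 177.6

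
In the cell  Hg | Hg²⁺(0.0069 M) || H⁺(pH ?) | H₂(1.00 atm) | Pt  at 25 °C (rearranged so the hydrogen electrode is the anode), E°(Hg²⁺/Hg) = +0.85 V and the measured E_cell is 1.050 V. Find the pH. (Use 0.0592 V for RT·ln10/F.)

E°_cell = 0.85 V and n = 2.
log Q = n(E° − E)/0.0592 = 2×(0.85 − 1.050)/0.0592 = -6.757.
With Q = [H⁺]^2 / ([Hg²⁺]·P(H₂)), solving for [H⁺] gives log[H⁺] = -4.459, so pH = 4.46.

pH = 4.46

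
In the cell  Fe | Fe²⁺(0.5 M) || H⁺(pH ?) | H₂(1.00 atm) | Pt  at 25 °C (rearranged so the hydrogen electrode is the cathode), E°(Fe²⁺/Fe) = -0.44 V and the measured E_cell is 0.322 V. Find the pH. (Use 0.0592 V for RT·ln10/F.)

E°_cell = 0.44 V and n = 2.
log Q = n(E° − E)/0.0592 = 2×(0.44 − 0.322)/0.0592 = 3.986.
With Q = [Fe²⁺]·P(H₂) / [H⁺]^2, solving for [H⁺] gives log[H⁺] = -2.144, so pH = 2.14.

pH = 2.14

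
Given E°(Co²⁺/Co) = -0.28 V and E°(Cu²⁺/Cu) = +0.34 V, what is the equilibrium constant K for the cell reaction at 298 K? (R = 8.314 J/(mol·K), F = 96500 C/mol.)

9.4 × 10^20

E°_cell = +0.34 − (-0.28) = 0.62 V, with n = 2 electrons transferred.
At equilibrium E = 0, so the Nernst equation gives ln K = nFE°/RT = (2)(96500)(0.62)/((8.314)(298)) = 48.30.
K = e^48.30 = 9.4 × 10^20.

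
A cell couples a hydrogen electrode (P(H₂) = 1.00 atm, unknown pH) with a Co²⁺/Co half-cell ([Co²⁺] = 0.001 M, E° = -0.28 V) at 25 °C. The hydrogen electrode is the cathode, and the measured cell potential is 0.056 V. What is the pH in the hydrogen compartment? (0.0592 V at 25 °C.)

pH = 5.28

E°_cell = 0.28 V and n = 2.
log Q = n(E° − E)/0.0592 = 2×(0.28 − 0.056)/0.0592 = 7.568.
With Q = [Co²⁺]·P(H₂) / [H⁺]^2, solving for [H⁺] gives log[H⁺] = -5.284, so pH = 5.28.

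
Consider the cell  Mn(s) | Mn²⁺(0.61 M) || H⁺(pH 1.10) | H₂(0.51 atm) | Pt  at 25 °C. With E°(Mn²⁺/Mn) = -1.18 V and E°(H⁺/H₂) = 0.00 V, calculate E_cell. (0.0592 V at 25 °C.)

1.13 V

The hydrogen couple is the cathode, so E°_cell = 1.18 V; n = 2.
[H⁺] = 10^(−1.10) = 0.079 M, and Q = [Mn²⁺]·P(H₂) / [H⁺]^2 = 49.3.
E = E° − (0.0592/2) log Q = 1.18 − (0.0592/2)(1.693) = 1.130 V.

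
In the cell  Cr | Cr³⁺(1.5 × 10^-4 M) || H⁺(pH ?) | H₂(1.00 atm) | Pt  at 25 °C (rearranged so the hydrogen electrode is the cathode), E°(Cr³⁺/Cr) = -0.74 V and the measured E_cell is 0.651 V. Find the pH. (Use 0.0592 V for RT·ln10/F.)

pH = 2.78

E°_cell = 0.74 V and n = 6.
log Q = n(E° − E)/0.0592 = 6×(0.74 − 0.651)/0.0592 = 9.020.
With Q = [Cr³⁺]^2·P(H₂)^3 / [H⁺]^6, solving for [H⁺] gives log[H⁺] = -2.778, so pH = 2.78.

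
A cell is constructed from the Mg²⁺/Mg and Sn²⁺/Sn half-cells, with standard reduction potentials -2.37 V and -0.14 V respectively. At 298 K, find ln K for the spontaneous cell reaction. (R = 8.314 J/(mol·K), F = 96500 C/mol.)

E°_cell = -0.14 − (-2.37) = 2.23 V, with n = 2 electrons transferred.
At equilibrium E = 0, so the Nernst equation gives ln K = nFE°/RT = (2)(96500)(2.23)/((8.314)(298)) = 173.71.

ln K = 173.7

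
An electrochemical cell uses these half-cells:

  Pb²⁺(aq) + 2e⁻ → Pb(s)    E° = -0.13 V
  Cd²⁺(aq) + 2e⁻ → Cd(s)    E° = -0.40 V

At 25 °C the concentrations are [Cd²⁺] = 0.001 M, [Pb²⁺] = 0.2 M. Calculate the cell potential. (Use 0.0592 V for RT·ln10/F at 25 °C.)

0.338 V

The Pb²⁺/Pb couple has the higher reduction potential and acts as the cathode, so E°_cell = -0.13 − (-0.40) = 0.27 V.
Balancing electrons gives n = 2; the reaction quotient is Q = [Cd²⁺]/[Pb²⁺] = 0.00500.
At 25 °C, E = E° − (0.0592/n) log Q = 0.27 − (0.0592/2)(-2.301) = 0.270 + 0.068 = 0.338 V.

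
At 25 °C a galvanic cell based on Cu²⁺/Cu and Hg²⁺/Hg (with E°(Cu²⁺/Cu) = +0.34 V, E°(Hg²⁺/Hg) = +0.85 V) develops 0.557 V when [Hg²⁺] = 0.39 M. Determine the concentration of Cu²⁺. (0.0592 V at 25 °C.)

0.01 M

From the Nernst equation, log Q = n(E° − E)/0.0592 = 2(0.51 − 0.557)/0.0592 = -1.588, so Q = 0.0258.
With Q = [Cu²⁺]/[Hg²⁺] and the known concentrations, [Cu²⁺] in the numerator gives [Cu²⁺] = 0.01 M.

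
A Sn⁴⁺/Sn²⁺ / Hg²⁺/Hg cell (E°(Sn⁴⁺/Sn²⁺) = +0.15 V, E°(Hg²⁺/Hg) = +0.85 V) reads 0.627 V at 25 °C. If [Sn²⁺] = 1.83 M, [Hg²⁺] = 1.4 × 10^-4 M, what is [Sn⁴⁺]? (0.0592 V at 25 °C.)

From the Nernst equation, log Q = n(E° − E)/0.0592 = 2(0.70 − 0.627)/0.0592 = 2.466, so Q = 293.
With Q = [Sn⁴⁺]/([Sn²⁺]·[Hg²⁺]) and the known concentrations, [Sn⁴⁺] in the numerator gives [Sn⁴⁺] = 0.075 M.

0.075 M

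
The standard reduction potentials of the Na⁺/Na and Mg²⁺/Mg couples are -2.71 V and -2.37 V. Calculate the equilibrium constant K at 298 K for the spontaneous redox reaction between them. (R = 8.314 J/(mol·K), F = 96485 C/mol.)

E°_cell = -2.37 − (-2.71) = 0.34 V, with n = 2 electrons transferred.
At equilibrium E = 0, so the Nernst equation gives ln K = nFE°/RT = (2)(96485)(0.34)/((8.314)(298)) = 26.48.
K = e^26.48 = 3.2 × 10^11.

3.2 × 10^11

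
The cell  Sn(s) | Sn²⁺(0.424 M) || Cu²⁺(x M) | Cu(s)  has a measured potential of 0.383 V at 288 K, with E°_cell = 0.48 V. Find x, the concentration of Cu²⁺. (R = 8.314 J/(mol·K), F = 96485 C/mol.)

From the Nernst equation, ln Q = nF(E° − E)/RT = 2×96485×(0.48 − 0.383)/(8.314×288) = 7.817, so Q = 2480.
With Q = [Sn²⁺]/[Cu²⁺] and the known concentrations, [Cu²⁺] in the denominator gives [Cu²⁺] = 1.7 × 10^-4 M.

1.7 × 10^-4 M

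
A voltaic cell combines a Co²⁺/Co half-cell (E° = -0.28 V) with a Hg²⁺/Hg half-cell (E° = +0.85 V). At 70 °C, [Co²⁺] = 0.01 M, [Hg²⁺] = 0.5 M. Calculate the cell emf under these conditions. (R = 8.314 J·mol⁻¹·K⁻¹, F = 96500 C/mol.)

The Hg²⁺/Hg couple has the higher reduction potential and acts as the cathode, so E°_cell = +0.85 − (-0.28) = 1.13 V.
Balancing electrons gives n = 2; the reaction quotient is Q = [Co²⁺]/[Hg²⁺] = 0.0200.
E = E° − (RT/nF) ln Q = 1.13 − (8.314×343)/(2×96500) × (-3.912) = 1.130 + 0.058 = 1.188 V.

1.19 V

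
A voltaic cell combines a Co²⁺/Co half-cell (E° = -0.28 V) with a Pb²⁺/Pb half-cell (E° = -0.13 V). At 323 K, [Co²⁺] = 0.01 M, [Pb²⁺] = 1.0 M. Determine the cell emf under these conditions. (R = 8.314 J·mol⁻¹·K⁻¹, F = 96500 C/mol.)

0.214 V

The Pb²⁺/Pb couple has the higher reduction potential and acts as the cathode, so E°_cell = -0.13 − (-0.28) = 0.15 V.
Balancing electrons gives n = 2; the reaction quotient is Q = [Co²⁺]/[Pb²⁺] = 0.0100.
E = E° − (RT/nF) ln Q = 0.15 − (8.314×323)/(2×96500) × (-4.605) = 0.150 + 0.064 = 0.214 V.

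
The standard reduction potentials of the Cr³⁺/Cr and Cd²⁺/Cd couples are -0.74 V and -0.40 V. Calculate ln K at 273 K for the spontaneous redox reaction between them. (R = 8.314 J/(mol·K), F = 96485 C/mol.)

E°_cell = -0.40 − (-0.74) = 0.34 V, with n = 6 electrons transferred.
At equilibrium E = 0, so the Nernst equation gives ln K = nFE°/RT = (6)(96485)(0.34)/((8.314)(273)) = 86.72.

ln K = 86.7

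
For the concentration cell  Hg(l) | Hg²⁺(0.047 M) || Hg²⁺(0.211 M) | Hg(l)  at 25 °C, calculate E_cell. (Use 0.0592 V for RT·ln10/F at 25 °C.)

0.019 V

Both half-cells are Hg²⁺/Hg, so E°_cell = 0. The concentrated side is the cathode; the cell reaction moves Hg²⁺ from high to low concentration with n = 2.
Q = [Hg²⁺]_dilute/[Hg²⁺]_conc = 0.047/0.211 = 0.223.
E = 0 − (0.0592/2) log Q = −(0.0592/2)(-0.652) = 0.0193 V.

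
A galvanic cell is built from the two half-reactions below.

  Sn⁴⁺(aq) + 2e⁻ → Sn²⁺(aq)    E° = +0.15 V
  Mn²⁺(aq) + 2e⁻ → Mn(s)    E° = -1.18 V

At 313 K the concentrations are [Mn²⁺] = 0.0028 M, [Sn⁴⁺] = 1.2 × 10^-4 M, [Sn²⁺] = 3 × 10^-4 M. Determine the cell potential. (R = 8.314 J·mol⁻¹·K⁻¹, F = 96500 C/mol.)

The Sn⁴⁺/Sn²⁺ couple has the higher reduction potential and acts as the cathode, so E°_cell = +0.15 − (-1.18) = 1.33 V.
Balancing electrons gives n = 2; the reaction quotient is Q = [Mn²⁺]·[Sn²⁺]/[Sn⁴⁺] = 0.00700.
E = E° − (RT/nF) ln Q = 1.33 − (8.314×313)/(2×96500) × (-4.962) = 1.330 + 0.067 = 1.397 V.

1.40 V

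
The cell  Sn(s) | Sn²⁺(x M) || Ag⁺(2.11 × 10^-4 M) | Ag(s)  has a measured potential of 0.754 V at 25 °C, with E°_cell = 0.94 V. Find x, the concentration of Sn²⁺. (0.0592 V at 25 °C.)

From the Nernst equation, log Q = n(E° − E)/0.0592 = 2(0.94 − 0.754)/0.0592 = 6.284, so Q = 1.92 × 10^6.
With Q = [Sn²⁺]/[Ag⁺]^2 and the known concentrations, [Sn²⁺] in the numerator gives [Sn²⁺] = 0.086 M.

0.086 M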